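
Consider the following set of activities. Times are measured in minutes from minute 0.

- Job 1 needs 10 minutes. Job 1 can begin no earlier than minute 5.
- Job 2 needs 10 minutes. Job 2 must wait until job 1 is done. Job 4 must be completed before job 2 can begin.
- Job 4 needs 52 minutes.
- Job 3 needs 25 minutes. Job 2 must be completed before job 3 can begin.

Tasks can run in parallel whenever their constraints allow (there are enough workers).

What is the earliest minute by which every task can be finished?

87

Job 4 has no prerequisites, so it starts at minute 0 and finishes at minute 52.
After its own release at minute 5, job 1 can start at minute 5 and finishes at minute 15.
For job 2: job 1 (finishes minute 15); job 4 (finishes minute 52). Taking the maximum gives a start of minute 52, and it finishes at 52 + 10 = minute 62.
After job 2 (finishes minute 62), job 3 can start at minute 62 and finishes at minute 87.
All tasks are finished once the last one completes. Finish times: Job 1 at 15, Job 2 at 62, Job 3 at 87, Job 4 at 52. The latest is minute 87.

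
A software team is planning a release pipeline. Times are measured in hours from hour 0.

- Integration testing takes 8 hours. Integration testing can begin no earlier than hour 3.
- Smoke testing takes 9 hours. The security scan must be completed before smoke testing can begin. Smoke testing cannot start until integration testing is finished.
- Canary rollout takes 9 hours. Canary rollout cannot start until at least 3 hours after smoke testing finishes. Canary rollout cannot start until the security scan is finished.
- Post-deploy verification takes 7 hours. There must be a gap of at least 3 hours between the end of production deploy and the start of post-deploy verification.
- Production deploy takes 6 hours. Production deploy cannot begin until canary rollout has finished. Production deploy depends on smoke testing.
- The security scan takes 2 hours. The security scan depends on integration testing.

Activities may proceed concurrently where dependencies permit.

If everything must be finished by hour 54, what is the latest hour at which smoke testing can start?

Nothing follows post-deploy verification; the deadline of hour 54 is its only limit. It must start by 54 − 7 = hour 47.
Production deploy has to be done before post-deploy verification (must start by hour 47, minus 3-hour gap → hour 44). That means finishing by hour 44, i.e. starting by 44 − 6 = hour 38.
Canary rollout has to be done before production deploy (must start by hour 38). That means finishing by hour 38, i.e. starting by 38 − 9 = hour 29.
For smoke testing: canary rollout (must start by hour 29, minus 3-hour gap → hour 26); production deploy (must start by hour 38). The most restrictive is hour 26; with a 9-hour duration, smoke testing must start by hour 17.

17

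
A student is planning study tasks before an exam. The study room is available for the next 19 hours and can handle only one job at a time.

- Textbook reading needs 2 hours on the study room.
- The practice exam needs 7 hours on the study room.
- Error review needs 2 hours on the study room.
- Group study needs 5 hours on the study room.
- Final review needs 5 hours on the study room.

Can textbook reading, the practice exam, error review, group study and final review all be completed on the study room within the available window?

Running back to back, the jobs need 2 + 7 + 2 + 5 + 5 = 21 hours on the study room.
Since 21 > 19, they cannot all fit.

No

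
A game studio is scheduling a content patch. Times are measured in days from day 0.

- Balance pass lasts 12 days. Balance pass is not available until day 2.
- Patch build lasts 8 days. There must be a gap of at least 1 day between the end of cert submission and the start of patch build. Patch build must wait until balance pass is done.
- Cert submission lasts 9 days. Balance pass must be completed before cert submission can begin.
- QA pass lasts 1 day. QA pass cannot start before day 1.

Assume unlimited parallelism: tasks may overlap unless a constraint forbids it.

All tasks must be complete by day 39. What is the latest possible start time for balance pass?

Nothing follows patch build; the deadline of day 39 is its only limit. It must start by 39 − 8 = day 31.
Cert submission feeds into patch build (must start by day 31, minus 1-day gap → day 30); so cert submission must finish by day 30 and therefore start by day 21.
Balance pass feeds cert submission (must start by day 21); patch build (must start by day 31). Taking the minimum, balance pass must finish by day 21 and start by 21 − 12 = day 9.

9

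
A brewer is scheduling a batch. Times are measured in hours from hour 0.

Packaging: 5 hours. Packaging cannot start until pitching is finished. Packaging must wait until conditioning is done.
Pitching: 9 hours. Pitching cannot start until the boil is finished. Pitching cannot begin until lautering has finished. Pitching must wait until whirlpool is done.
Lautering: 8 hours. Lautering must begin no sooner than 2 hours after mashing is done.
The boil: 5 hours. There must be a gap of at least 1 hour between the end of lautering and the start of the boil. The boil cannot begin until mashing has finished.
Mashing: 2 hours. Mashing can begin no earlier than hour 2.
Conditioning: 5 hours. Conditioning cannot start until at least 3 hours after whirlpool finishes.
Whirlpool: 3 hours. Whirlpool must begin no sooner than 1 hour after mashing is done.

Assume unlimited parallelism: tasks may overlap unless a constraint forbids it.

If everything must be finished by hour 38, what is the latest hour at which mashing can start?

6

Packaging has no dependents, so it just needs to finish by hour 38. Starting by 38 − 5 = hour 33 achieves that.
Pitching has to be done before packaging (must start by hour 33). That means finishing by hour 33, i.e. starting by 33 − 9 = hour 24.
The boil must finish before pitching (must start by hour 24). With a 5-hour duration, the boil must start by 24 − 5 = hour 19.
For lautering: the boil (must start by hour 19, minus 1-hour gap → hour 18); pitching (must start by hour 24). The most restrictive is hour 18; with an 8-hour duration, lautering must start by hour 10.
Conditioning must finish before packaging (must start by hour 33). With a 5-hour duration, conditioning must start by 33 − 5 = hour 28.
Whirlpool feeds pitching (must start by hour 24); conditioning (must start by hour 28, minus 3-hour gap → hour 25). Taking the minimum, whirlpool must finish by hour 24 and start by 24 − 3 = hour 21.
Mashing feeds lautering (must start by hour 10, minus 2-hour gap → hour 8); the boil (must start by hour 19); whirlpool (must start by hour 21, minus 1-hour gap → hour 20). Taking the minimum, mashing must finish by hour 8 and start by 8 − 2 = hour 6.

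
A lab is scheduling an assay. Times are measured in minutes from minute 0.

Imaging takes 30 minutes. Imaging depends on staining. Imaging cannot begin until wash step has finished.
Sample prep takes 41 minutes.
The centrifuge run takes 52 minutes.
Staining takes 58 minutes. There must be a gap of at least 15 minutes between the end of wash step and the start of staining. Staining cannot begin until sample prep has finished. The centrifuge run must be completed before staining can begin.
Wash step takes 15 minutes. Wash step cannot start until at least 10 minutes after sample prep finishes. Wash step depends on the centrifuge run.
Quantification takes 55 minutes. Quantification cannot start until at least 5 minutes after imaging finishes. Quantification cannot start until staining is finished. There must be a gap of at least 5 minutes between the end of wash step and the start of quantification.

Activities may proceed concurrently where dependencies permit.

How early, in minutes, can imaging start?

140

Nothing blocks the centrifuge run, so it runs from minute 0 to minute 52.
Nothing blocks sample prep, so it runs from minute 0 to minute 41.
Wash step cannot start until sample prep (finishes minute 41, plus 10-minute gap → minute 51); the centrifuge run (finishes minute 52). The controlling bound is minute 52, so wash step finishes at 52 + 15 = minute 67.
For staining: wash step (finishes minute 67, plus 15-minute gap → minute 82); sample prep (finishes minute 41); the centrifuge run (finishes minute 52). Taking the maximum gives a start of minute 82, and it finishes at 82 + 58 = minute 140.
Imaging waits on staining (finishes minute 140); wash step (finishes minute 67). The latest of these is minute 140, which is the earliest imaging can start.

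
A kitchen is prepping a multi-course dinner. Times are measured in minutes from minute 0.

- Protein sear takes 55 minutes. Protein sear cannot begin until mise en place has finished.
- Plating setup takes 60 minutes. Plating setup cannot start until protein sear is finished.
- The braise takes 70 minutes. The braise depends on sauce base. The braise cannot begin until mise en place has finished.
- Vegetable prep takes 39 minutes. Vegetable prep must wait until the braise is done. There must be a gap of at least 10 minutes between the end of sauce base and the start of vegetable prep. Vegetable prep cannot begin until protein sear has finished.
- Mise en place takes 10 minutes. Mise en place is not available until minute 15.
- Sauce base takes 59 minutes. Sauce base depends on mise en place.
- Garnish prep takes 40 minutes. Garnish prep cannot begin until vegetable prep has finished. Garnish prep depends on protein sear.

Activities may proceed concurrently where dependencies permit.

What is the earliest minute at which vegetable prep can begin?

154

Mise en place cannot begin until its own release at minute 15. It runs from minute 15 to 15 + 10 = minute 25.
After mise en place (finishes minute 25), protein sear can start at minute 25 and finishes at minute 80.
After mise en place (finishes minute 25), sauce base can start at minute 25 and finishes at minute 84.
For the braise: sauce base (finishes minute 84); mise en place (finishes minute 25). Taking the maximum gives a start of minute 84, and it finishes at 84 + 70 = minute 154.
Vegetable prep waits on the braise (finishes minute 154); sauce base (finishes minute 84, plus 10-minute gap → minute 94); protein sear (finishes minute 80). The latest of these is minute 154, which is the earliest vegetable prep can start.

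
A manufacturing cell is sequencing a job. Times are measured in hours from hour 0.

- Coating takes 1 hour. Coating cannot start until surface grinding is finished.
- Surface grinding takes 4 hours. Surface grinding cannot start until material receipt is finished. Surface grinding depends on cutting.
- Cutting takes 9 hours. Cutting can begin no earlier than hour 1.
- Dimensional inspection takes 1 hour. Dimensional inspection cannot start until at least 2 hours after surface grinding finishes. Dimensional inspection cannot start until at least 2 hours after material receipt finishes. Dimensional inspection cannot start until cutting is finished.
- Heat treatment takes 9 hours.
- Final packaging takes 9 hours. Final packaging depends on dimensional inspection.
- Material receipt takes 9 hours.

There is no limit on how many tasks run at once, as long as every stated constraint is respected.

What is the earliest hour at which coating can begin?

14

Cutting waits on its own release at hour 1, so it starts at hour 1 and finishes at 1 + 9 = hour 10.
Material receipt has no prerequisites, so it starts at hour 0 and finishes at hour 9.
For surface grinding: material receipt (finishes hour 9); cutting (finishes hour 10). Taking the maximum gives a start of hour 10, and it finishes at 10 + 4 = hour 14.
Coating waits on surface grinding (finishes hour 14), so the earliest it can start is hour 14.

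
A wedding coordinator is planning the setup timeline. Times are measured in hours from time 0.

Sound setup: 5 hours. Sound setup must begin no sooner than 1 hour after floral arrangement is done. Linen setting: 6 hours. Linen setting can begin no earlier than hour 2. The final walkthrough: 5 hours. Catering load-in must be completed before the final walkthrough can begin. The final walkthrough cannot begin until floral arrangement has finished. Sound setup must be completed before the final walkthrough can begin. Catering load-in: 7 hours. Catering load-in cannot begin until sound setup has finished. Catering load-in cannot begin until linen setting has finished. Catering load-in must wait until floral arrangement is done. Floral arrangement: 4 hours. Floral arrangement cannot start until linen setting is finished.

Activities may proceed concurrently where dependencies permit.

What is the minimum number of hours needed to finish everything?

30

Linen setting waits on its own release at hour 2, so it starts at hour 2 and finishes at 2 + 6 = hour 8.
Floral arrangement waits on linen setting (finishes hour 8), so it starts at hour 8 and finishes at 8 + 4 = hour 12.
Sound setup cannot begin until floral arrangement (finishes hour 12, plus 1-hour gap → hour 13). It runs from hour 13 to 13 + 5 = hour 18.
For catering load-in: sound setup (finishes hour 18); linen setting (finishes hour 8); floral arrangement (finishes hour 12). Taking the maximum gives a start of hour 18, and it finishes at 18 + 7 = hour 25.
The final walkthrough has to wait for catering load-in (finishes hour 25); floral arrangement (finishes hour 12); sound setup (finishes hour 18). The latest of these is hour 25, so the final walkthrough runs hour 25 to 25 + 5 = hour 30.
All tasks are finished once the last one completes. Finish times: Linen setting at 8, Floral arrangement at 12, Sound setup at 18, Catering load-in at 25, The final walkthrough at 30. The latest is hour 30.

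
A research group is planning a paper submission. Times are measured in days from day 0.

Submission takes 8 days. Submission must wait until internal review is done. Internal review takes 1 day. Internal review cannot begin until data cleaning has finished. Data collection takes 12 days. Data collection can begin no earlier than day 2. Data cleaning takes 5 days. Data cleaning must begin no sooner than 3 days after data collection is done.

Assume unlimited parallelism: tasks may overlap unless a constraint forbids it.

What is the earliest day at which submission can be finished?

After its own release at day 2, data collection can start at day 2 and finishes at day 14.
Data cleaning waits on data collection (finishes day 14, plus 3-day gap → day 17), so it starts at day 17 and finishes at 17 + 5 = day 22.
Internal review cannot begin until data cleaning (finishes day 22). It runs from day 22 to 22 + 1 = day 23.
Submission cannot begin until internal review (finishes day 23). It runs from day 23 to 23 + 8 = day 31.

31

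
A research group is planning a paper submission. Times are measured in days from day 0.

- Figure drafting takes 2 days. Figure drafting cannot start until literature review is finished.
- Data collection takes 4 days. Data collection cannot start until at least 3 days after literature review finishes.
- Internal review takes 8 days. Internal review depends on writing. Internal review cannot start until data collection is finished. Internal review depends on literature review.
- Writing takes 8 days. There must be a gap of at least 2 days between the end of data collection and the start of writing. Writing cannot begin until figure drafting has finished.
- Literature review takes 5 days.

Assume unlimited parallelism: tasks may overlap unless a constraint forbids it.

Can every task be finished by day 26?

No

Literature review can start immediately at day 0; it finishes at day 5.
Figure drafting cannot begin until literature review (finishes day 5). It runs from day 5 to 5 + 2 = day 7.
After literature review (finishes day 5, plus 3-day gap → day 8), data collection can start at day 8 and finishes at day 12.
For writing: data collection (finishes day 12, plus 2-day gap → day 14); figure drafting (finishes day 7). Taking the maximum gives a start of day 14, and it finishes at 14 + 8 = day 22.
For internal review: writing (finishes day 22); data collection (finishes day 12); literature review (finishes day 5). Taking the maximum gives a start of day 22, and it finishes at 22 + 8 = day 30.
The earliest everything can be done is day 30, which is after the deadline of 26, so it is not possible.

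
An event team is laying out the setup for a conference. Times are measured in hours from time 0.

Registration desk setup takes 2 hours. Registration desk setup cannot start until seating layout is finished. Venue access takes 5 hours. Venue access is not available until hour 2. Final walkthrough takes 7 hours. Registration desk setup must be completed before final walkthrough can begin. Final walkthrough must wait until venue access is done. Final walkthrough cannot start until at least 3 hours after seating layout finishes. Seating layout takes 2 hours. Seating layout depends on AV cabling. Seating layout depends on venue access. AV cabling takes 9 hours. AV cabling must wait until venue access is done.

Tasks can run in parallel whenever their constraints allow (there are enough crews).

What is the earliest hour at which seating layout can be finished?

Venue access waits on its own release at hour 2, so it starts at hour 2 and finishes at 2 + 5 = hour 7.
AV cabling waits on venue access (finishes hour 7), so it starts at hour 7 and finishes at 7 + 9 = hour 16.
Seating layout has to wait for AV cabling (finishes hour 16); venue access (finishes hour 7). The latest of these is hour 16, so seating layout runs hour 16 to 16 + 2 = hour 18.

18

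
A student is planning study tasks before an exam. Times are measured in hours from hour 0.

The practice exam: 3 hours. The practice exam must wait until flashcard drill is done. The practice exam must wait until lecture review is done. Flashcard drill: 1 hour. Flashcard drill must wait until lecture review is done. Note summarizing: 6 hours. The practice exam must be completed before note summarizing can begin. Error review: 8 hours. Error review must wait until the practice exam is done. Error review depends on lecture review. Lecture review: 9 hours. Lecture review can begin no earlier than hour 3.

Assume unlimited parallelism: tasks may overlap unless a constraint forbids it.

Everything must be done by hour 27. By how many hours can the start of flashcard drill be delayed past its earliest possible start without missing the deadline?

3

Lecture review waits on its own release at hour 3, so it starts at hour 3 and finishes at 3 + 9 = hour 12.
Flashcard drill waits on lecture review (finishes hour 12), so it starts at hour 12 and finishes at 12 + 1 = hour 13.

Working backward from the deadline:
To finish by hour 27, error review (duration 8) must start no later than hour 19.
Nothing follows note summarizing; the deadline of hour 27 is its only limit. It must start by 27 − 6 = hour 21.
The practice exam must finish in time for error review (must start by hour 19); note summarizing (must start by hour 21). The tightest is hour 19, so the practice exam must start by 19 − 3 = hour 16.
Flashcard drill must finish before the practice exam (must start by hour 16). With a 1-hour duration, flashcard drill must start by 16 − 1 = hour 15.
So flashcard drill can start as early as hour 12 and as late as hour 15, giving 15 − 12 = 3 hours of slack.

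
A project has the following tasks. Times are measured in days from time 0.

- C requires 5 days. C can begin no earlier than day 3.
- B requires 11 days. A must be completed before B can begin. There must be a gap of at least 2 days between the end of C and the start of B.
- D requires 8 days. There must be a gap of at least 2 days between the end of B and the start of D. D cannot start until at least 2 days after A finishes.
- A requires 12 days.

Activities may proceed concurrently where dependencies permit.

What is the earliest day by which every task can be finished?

C waits on its own release at day 3, so it starts at day 3 and finishes at 3 + 5 = day 8.
A can start immediately at day 0; it finishes at day 12.
For B: A (finishes day 12); C (finishes day 8, plus 2-day gap → day 10). Taking the maximum gives a start of day 12, and it finishes at 12 + 11 = day 23.
For D: B (finishes day 23, plus 2-day gap → day 25); A (finishes day 12, plus 2-day gap → day 14). Taking the maximum gives a start of day 25, and it finishes at 25 + 8 = day 33.
All tasks are finished once the last one completes. Finish times: A at 12, B at 23, C at 8, D at 33. The latest is day 33.

33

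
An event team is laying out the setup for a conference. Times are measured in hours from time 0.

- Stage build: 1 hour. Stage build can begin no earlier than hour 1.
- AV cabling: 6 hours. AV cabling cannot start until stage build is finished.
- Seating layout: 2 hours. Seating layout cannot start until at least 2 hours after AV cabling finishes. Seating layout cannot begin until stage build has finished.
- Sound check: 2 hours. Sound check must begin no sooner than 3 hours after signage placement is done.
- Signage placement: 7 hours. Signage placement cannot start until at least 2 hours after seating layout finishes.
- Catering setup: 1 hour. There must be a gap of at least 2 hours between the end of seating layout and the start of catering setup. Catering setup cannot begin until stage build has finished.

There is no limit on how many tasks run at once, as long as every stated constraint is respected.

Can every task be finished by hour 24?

Stage build waits on its own release at hour 1, so it starts at hour 1 and finishes at 1 + 1 = hour 2.
AV cabling waits on stage build (finishes hour 2), so it starts at hour 2 and finishes at 2 + 6 = hour 8.
Seating layout needs all of AV cabling (finishes hour 8, plus 2-hour gap → hour 10); stage build (finishes hour 2). That puts its earliest start at hour 10; it finishes at 10 + 2 = hour 12.
Catering setup cannot start until seating layout (finishes hour 12, plus 2-hour gap → hour 14); stage build (finishes hour 2). The controlling bound is hour 14, so catering setup finishes at 14 + 1 = hour 15.
Signage placement cannot begin until seating layout (finishes hour 12, plus 2-hour gap → hour 14). It runs from hour 14 to 14 + 7 = hour 21.
After signage placement (finishes hour 21, plus 3-hour gap → hour 24), sound check can start at hour 24 and finishes at hour 26.
The earliest everything can be done is hour 26, which is after the deadline of 24, so it is not possible.

No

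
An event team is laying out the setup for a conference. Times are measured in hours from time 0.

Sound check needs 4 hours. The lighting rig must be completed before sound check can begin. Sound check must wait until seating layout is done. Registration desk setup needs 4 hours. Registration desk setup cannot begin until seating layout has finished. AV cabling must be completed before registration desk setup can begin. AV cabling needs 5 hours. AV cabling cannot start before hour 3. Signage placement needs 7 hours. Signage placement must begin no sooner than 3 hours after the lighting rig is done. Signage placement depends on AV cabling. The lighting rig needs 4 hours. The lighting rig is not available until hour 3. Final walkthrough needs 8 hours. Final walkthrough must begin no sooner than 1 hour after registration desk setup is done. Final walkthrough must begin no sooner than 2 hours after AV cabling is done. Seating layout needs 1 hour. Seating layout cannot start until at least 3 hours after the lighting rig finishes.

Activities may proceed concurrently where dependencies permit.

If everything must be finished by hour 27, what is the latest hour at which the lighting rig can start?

6

Nothing follows final walkthrough; the deadline of hour 27 is its only limit. It must start by 27 − 8 = hour 19.
Registration desk setup must finish before final walkthrough (must start by hour 19, minus 1-hour gap → hour 18). With a 4-hour duration, registration desk setup must start by 18 − 4 = hour 14.
Nothing follows sound check; the deadline of hour 27 is its only limit. It must start by 27 − 4 = hour 23.
Seating layout feeds registration desk setup (must start by hour 14); sound check (must start by hour 23). Taking the minimum, seating layout must finish by hour 14 and start by 14 − 1 = hour 13.
To finish by hour 27, signage placement (duration 7) must start no later than hour 20.
The lighting rig feeds seating layout (must start by hour 13, minus 3-hour gap → hour 10); signage placement (must start by hour 20, minus 3-hour gap → hour 17); sound check (must start by hour 23). Taking the minimum, the lighting rig must finish by hour 10 and start by 10 − 4 = hour 6.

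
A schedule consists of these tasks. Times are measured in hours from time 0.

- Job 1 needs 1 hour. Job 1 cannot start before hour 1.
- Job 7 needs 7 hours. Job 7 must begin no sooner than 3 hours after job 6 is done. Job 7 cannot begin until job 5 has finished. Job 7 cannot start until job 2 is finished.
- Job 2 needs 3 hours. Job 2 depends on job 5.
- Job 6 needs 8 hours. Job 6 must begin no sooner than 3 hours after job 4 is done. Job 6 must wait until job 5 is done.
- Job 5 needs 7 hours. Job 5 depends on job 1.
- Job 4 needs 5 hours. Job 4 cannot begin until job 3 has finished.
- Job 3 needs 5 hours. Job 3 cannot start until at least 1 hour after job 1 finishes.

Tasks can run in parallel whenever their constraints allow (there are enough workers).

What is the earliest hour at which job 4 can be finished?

13

Job 1 cannot begin until its own release at hour 1. It runs from hour 1 to 1 + 1 = hour 2.
Job 3 waits on job 1 (finishes hour 2, plus 1-hour gap → hour 3), so it starts at hour 3 and finishes at 3 + 5 = hour 8.
Job 4 cannot begin until job 3 (finishes hour 8). It runs from hour 8 to 8 + 5 = hour 13.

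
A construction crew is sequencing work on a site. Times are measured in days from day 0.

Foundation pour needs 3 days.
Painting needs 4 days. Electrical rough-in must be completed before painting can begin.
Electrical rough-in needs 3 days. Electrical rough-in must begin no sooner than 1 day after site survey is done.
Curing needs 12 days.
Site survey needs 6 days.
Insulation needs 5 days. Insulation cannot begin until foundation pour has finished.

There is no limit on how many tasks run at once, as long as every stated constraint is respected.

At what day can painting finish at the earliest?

Site survey can start immediately at day 0; it finishes at day 6.
After site survey (finishes day 6, plus 1-day gap → day 7), electrical rough-in can start at day 7 and finishes at day 10.
Painting waits on electrical rough-in (finishes day 10), so it starts at day 10 and finishes at 10 + 4 = day 14.

14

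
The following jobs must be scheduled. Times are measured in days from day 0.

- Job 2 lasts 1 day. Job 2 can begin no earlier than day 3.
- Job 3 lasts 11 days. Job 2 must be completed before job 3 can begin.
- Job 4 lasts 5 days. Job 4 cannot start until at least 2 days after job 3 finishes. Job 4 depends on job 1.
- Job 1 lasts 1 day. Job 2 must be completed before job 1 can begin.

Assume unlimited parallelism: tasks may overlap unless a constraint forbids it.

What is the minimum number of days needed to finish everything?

After its own release at day 3, job 2 can start at day 3 and finishes at day 4.
After job 2 (finishes day 4), job 3 can start at day 4 and finishes at day 15.
After job 2 (finishes day 4), job 1 can start at day 4 and finishes at day 5.
Job 4 needs all of job 3 (finishes day 15, plus 2-day gap → day 17); job 1 (finishes day 5). That puts its earliest start at day 17; it finishes at 17 + 5 = day 22.
All tasks are finished once the last one completes. Finish times: Job 1 at 5, Job 2 at 4, Job 3 at 15, Job 4 at 22. The latest is day 22.

22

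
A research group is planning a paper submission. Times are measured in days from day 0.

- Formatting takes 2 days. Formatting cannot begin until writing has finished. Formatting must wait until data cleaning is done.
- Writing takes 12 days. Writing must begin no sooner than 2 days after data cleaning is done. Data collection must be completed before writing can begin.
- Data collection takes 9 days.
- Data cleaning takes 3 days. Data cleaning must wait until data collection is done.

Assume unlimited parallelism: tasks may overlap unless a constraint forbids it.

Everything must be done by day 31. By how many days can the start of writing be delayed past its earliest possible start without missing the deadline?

3

Data collection can start immediately at day 0; it finishes at day 9.
Data cleaning cannot begin until data collection (finishes day 9). It runs from day 9 to 9 + 3 = day 12.
Writing cannot start until data cleaning (finishes day 12, plus 2-day gap → day 14); data collection (finishes day 9). The controlling bound is day 14, so writing finishes at 14 + 12 = day 26.

Working backward from the deadline:
Formatting must finish by day 31; it takes 2 days, so it must start by 31 − 2 = day 29.
Since formatting (must start by day 29) depends on it, writing must finish by day 29. Backing off its 12-day duration gives a latest start of day 17.
So writing can start as early as day 14 and as late as day 17, giving 17 − 14 = 3 days of slack.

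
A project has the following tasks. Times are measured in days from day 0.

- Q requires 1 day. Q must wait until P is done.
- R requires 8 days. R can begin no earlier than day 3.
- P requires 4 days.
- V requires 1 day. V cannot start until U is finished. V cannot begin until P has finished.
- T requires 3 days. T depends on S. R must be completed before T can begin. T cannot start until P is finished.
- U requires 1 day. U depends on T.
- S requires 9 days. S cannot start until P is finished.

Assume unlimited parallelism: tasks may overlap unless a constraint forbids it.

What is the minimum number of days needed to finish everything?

18

R cannot begin until its own release at day 3. It runs from day 3 to 3 + 8 = day 11.
P has no prerequisites, so it starts at day 0 and finishes at day 4.
After P (finishes day 4), S can start at day 4 and finishes at day 13.
T has to wait for S (finishes day 13); R (finishes day 11); P (finishes day 4). The latest of these is day 13, so T runs day 13 to 13 + 3 = day 16.
After T (finishes day 16), U can start at day 16 and finishes at day 17.
V cannot start until U (finishes day 17); P (finishes day 4). The controlling bound is day 17, so V finishes at 17 + 1 = day 18.
Q cannot begin until P (finishes day 4). It runs from day 4 to 4 + 1 = day 5.
All tasks are finished once the last one completes. Finish times: P at 4, Q at 5, R at 11, S at 13, T at 16, U at 17, V at 18. The latest is day 18.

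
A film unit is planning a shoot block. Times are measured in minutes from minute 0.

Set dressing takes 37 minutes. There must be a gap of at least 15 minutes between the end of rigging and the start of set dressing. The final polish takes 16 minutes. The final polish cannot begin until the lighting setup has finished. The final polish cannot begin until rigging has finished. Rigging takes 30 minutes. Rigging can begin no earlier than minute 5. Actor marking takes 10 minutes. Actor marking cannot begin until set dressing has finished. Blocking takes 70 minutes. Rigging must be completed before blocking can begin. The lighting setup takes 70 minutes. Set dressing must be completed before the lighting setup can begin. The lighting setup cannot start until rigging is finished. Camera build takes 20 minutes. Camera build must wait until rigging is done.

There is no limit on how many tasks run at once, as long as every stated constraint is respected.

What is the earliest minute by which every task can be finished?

173

Rigging waits on its own release at minute 5, so it starts at minute 5 and finishes at 5 + 30 = minute 35.
After rigging (finishes minute 35), blocking can start at minute 35 and finishes at minute 105.
After rigging (finishes minute 35), camera build can start at minute 35 and finishes at minute 55.
Set dressing cannot begin until rigging (finishes minute 35, plus 15-minute gap → minute 50). It runs from minute 50 to 50 + 37 = minute 87.
Actor marking cannot begin until set dressing (finishes minute 87). It runs from minute 87 to 87 + 10 = minute 97.
The lighting setup needs all of set dressing (finishes minute 87); rigging (finishes minute 35). That puts its earliest start at minute 87; it finishes at 87 + 70 = minute 157.
The final polish has to wait for the lighting setup (finishes minute 157); rigging (finishes minute 35). The latest of these is minute 157, so the final polish runs minute 157 to 157 + 16 = minute 173.
All tasks are finished once the last one completes. Finish times: Rigging at 35, Set dressing at 87, The lighting setup at 157, Camera build at 55, Blocking at 105, Actor marking at 97, The final polish at 173. The latest is minute 173.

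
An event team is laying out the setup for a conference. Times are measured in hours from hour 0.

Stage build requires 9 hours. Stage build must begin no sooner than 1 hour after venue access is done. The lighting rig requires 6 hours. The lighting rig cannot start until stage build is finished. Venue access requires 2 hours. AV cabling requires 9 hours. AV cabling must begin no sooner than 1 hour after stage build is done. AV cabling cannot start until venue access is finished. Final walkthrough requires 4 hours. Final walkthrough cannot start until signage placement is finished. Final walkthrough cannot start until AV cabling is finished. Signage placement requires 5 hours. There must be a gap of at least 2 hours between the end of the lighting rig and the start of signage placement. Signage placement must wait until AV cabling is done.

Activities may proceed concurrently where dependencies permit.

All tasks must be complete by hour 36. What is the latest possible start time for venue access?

Final walkthrough must finish by hour 36; it takes 4 hours, so it must start by 36 − 4 = hour 32.
Signage placement has to be done before final walkthrough (must start by hour 32). That means finishing by hour 32, i.e. starting by 32 − 5 = hour 27.
The lighting rig must finish before signage placement (must start by hour 27, minus 2-hour gap → hour 25). With a 6-hour duration, the lighting rig must start by 25 − 6 = hour 19.
AV cabling feeds signage placement (must start by hour 27); final walkthrough (must start by hour 32). Taking the minimum, AV cabling must finish by hour 27 and start by 27 − 9 = hour 18.
Stage build feeds the lighting rig (must start by hour 19); AV cabling (must start by hour 18, minus 1-hour gap → hour 17). Taking the minimum, stage build must finish by hour 17 and start by 17 − 9 = hour 8.
For venue access: stage build (must start by hour 8, minus 1-hour gap → hour 7); AV cabling (must start by hour 18). The most restrictive is hour 7; with a 2-hour duration, venue access must start by hour 5.

5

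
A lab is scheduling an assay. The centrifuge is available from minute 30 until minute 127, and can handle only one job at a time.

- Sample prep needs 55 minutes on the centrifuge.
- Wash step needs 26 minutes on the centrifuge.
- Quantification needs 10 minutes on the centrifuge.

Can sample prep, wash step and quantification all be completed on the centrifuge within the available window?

The centrifuge window is 127 − 30 = 97 minutes.
Running back to back, the jobs need 55 + 26 + 10 = 91 minutes on the centrifuge.
Since 91 ≤ 97, they fit within the window.

Yes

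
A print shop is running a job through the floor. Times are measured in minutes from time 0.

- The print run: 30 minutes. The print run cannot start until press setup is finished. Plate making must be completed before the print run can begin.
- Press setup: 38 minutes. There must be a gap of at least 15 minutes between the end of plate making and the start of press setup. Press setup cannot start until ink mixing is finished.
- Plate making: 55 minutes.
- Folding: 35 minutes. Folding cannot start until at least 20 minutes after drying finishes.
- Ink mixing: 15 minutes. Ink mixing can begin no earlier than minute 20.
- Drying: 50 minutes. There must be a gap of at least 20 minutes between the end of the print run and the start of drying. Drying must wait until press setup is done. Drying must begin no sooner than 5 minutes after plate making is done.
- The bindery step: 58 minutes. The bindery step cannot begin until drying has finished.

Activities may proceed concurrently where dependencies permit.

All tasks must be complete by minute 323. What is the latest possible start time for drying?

Nothing follows folding; the deadline of minute 323 is its only limit. It must start by 323 − 35 = minute 288.
The bindery step must finish by minute 323; it takes 58 minutes, so it must start by 323 − 58 = minute 265.
Drying has several dependents: folding (must start by minute 288, minus 20-minute gap → minute 268); the bindery step (must start by minute 265). The earliest of those limits is minute 265, so drying must start by 265 − 50 = minute 215.

215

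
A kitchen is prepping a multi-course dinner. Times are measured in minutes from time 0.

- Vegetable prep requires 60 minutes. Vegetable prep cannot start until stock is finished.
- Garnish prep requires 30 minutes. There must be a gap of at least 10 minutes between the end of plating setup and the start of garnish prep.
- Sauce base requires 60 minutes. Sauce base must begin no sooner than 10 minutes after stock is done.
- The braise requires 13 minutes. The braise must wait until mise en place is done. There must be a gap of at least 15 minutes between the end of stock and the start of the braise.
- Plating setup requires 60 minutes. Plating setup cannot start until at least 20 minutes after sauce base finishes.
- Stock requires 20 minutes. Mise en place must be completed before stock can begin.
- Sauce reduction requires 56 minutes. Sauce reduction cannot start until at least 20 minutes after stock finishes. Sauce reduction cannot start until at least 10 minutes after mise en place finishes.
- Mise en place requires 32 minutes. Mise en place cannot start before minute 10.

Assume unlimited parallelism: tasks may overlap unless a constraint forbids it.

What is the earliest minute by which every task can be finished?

Mise en place cannot begin until its own release at minute 10. It runs from minute 10 to 10 + 32 = minute 42.
Stock cannot begin until mise en place (finishes minute 42). It runs from minute 42 to 42 + 20 = minute 62.
Sauce reduction cannot start until stock (finishes minute 62, plus 20-minute gap → minute 82); mise en place (finishes minute 42, plus 10-minute gap → minute 52). The controlling bound is minute 82, so sauce reduction finishes at 82 + 56 = minute 138.
Vegetable prep waits on stock (finishes minute 62), so it starts at minute 62 and finishes at 62 + 60 = minute 122.
The braise has to wait for mise en place (finishes minute 42); stock (finishes minute 62, plus 15-minute gap → minute 77). The latest of these is minute 77, so the braise runs minute 77 to 77 + 13 = minute 90.
After stock (finishes minute 62, plus 10-minute gap → minute 72), sauce base can start at minute 72 and finishes at minute 132.
After sauce base (finishes minute 132, plus 20-minute gap → minute 152), plating setup can start at minute 152 and finishes at minute 212.
After plating setup (finishes minute 212, plus 10-minute gap → minute 222), garnish prep can start at minute 222 and finishes at minute 252.
All tasks are finished once the last one completes. Finish times: Mise en place at 42, Stock at 62, Sauce base at 132, The braise at 90, Vegetable prep at 122, Sauce reduction at 138, Plating setup at 212, Garnish prep at 252. The latest is minute 252.

252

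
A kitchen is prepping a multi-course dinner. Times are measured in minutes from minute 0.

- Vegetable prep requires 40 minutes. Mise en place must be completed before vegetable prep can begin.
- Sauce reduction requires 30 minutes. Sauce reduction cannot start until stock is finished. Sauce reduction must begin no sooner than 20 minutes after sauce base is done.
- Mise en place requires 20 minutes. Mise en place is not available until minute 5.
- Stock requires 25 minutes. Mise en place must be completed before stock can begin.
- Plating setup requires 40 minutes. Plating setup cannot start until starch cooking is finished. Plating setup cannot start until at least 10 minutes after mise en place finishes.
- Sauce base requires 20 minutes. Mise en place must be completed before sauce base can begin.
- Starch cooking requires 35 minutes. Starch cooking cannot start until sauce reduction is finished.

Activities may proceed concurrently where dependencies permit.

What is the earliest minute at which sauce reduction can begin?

After its own release at minute 5, mise en place can start at minute 5 and finishes at minute 25.
Sauce base waits on mise en place (finishes minute 25), so it starts at minute 25 and finishes at 25 + 20 = minute 45.
Stock cannot begin until mise en place (finishes minute 25). It runs from minute 25 to 25 + 25 = minute 50.
Sauce reduction waits on stock (finishes minute 50); sauce base (finishes minute 45, plus 20-minute gap → minute 65). The latest of these is minute 65, which is the earliest sauce reduction can start.

65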